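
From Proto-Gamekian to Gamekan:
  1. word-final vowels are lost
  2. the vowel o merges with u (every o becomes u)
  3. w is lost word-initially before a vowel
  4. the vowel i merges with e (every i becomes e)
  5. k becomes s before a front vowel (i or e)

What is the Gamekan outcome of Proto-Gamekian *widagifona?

edagefun

Gamekan: *widagifona
  widagifona → widagifon   [apocope]
  widagifon → widagifun   [vowel merger]
  widagifun → idagifun   [glide loss]
  idagifun → edagefun   [vowel merger]
  edagefun (rule 5 does not apply)
  giving Gamekan edagefun.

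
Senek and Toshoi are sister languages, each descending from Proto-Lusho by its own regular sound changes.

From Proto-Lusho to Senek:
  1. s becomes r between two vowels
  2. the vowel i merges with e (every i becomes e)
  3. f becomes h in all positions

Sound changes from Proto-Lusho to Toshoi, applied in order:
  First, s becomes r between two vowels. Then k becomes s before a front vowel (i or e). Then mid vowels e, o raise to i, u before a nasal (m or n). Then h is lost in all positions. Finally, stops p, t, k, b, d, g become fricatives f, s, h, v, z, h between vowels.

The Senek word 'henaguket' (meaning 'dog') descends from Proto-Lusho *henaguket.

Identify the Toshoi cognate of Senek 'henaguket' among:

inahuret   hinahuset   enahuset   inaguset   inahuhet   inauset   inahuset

inahuset

Toshoi: *henaguket
  henaguket (rule 1 does not apply)
  henaguket → henaguset   [palatalisation]
  henaguset → hinaguset   [pre-nasal raising]
  hinaguset → inaguset   [h-loss]
  inaguset → inahuset   [intervocalic lenition]
  giving Toshoi inahuset.
The other candidates each miss or misapply at least one Toshoi change.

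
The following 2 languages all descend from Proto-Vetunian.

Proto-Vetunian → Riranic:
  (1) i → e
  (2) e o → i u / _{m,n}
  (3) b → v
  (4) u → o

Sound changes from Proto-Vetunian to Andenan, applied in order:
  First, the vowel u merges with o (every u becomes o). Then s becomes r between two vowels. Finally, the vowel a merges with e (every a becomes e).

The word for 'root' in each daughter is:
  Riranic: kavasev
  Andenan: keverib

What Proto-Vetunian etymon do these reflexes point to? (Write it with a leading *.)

*kavasib

Position 5: Riranic has s, Andenan has r. Riranic preserves s here (none of its changes turn any other segment into s), so the proto-segment is *s.
Position 2: Riranic has a, Andenan has e. Riranic preserves a here (none of its changes turn any other segment into a), so the proto-segment is *a.
Verify the candidate proto-form against each daughter:
Riranic: start from *kavasib.
  rule 1 (vowel merger): kavasib → kavaseb
  rule 2: no change — kavaseb
  rule 3 (unconditioned shift): kavaseb → kavasev
  rule 4: no change — kavasev
  ⇒ Riranic kavasev
Andenan: start from *kavasib.
  rule 1: no change — kavasib
  rule 2 (rhotacism): kavasib → kavarib
  rule 3 (vowel merger): kavarib → keverib
  ⇒ Andenan keverib
*kavasib is the unique common source.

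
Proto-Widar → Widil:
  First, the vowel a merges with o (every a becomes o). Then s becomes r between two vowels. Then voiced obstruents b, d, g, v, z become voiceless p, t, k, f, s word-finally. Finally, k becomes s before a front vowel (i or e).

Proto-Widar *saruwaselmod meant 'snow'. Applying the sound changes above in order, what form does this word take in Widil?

soruworelmot

Widil: *saruwaselmod
  saruwaselmod → soruwoselmod   [vowel merger]
  soruwoselmod → soruworelmod   [rhotacism]
  soruworelmod → soruworelmot   [final devoicing]
  soruworelmot (rule 4 does not apply)
  giving Widil soruworelmot.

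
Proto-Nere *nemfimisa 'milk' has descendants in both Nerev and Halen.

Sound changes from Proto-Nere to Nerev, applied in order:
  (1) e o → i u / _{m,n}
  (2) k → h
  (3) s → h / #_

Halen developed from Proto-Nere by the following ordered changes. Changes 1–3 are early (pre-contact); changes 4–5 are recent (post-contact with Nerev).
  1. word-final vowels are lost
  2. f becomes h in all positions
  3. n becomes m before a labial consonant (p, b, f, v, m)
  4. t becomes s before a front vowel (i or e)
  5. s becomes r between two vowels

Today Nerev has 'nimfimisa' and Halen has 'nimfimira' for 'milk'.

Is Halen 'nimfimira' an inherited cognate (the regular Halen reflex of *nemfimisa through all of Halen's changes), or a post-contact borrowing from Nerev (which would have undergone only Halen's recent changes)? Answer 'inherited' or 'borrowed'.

If inherited, *nemfimisa would pass through all of Halen's changes:
Halen: start from *nemfimisa.
  rule 1 (apocope): nemfimisa → nemfimis
  rule 2 (unconditioned shift): nemfimis → nemhimis
  rule 3: no change — nemhimis
  rule 4: no change — nemhimis
  rule 5: no change — nemhimis
  ⇒ Halen nemhimis
If borrowed from Nerev 'nimfimisa' after the early changes, it would undergo only the recent ones:
  rule 4 (palatalisation): no change (nimfimisa)
  rule 5 (rhotacism): nimfimisa → nimfimira
  ⇒ as a loan: nimfimira
Halen 'nimfimira' matches the loan outcome 'nimfimira', not the inherited 'nemhimis' — it skipped the early Halen changes, so it was borrowed from Nerev.

borrowed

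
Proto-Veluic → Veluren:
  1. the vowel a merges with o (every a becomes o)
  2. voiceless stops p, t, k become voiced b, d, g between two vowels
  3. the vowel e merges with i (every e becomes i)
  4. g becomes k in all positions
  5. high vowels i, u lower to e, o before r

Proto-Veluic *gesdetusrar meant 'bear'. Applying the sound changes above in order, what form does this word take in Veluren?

kisdidusror

Veluren: *gesdetusrar > gesdetusror > gesdedusror > gisdidusror > kisdidusror  (by vowel merger, intervocalic voicing, vowel merger, unconditioned shift)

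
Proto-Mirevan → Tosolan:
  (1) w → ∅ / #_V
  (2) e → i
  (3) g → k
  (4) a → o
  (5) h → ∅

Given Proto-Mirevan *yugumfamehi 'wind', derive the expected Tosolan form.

Tosolan: *yugumfamehi
  yugumfamehi (rule 1 does not apply)
  yugumfamehi → yugumfamihi   [vowel merger]
  yugumfamihi → yukumfamihi   [unconditioned shift]
  yukumfamihi → yukumfomihi   [vowel merger]
  yukumfomihi → yukumfomii   [h-loss]
  giving Tosolan yukumfomii.

yukumfomii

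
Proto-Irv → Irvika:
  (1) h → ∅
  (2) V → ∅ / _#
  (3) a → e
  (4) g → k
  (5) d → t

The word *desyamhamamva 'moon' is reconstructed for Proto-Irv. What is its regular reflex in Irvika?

tesyemememv

Irvika: *desyamhamamva
  desyamhamamva → desyamamamva   [h-loss]
  desyamamamva → desyamamamv   [apocope]
  desyamamamv → desyemememv   [vowel merger]
  desyemememv (rule 4 does not apply)
  desyemememv → tesyemememv   [unconditioned shift]
  giving Irvika tesyemememv.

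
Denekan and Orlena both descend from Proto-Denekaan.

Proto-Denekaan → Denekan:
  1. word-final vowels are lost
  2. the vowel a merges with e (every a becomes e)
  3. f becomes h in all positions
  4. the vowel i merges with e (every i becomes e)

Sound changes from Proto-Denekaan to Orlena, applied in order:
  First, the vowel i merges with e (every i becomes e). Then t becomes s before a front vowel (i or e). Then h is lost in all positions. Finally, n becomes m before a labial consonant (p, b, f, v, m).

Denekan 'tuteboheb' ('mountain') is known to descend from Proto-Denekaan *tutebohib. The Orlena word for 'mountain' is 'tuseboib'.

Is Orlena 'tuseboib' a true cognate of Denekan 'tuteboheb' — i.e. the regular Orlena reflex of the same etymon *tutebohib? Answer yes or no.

no

Derive the expected Orlena reflex of *tutebohib:
Orlena: *tutebohib
  tutebohib → tuteboheb   [vowel merger]
  tuteboheb → tuseboheb   [palatalisation]
  tuseboheb → tuseboeb   [h-loss]
  tuseboeb (rule 4 does not apply)
  giving Orlena tuseboeb.
The regular Orlena reflex would be 'tuseboeb', but the attested form is 'tuseboib'. The correspondence is irregular, so they are not cognates (the Orlena form has a different source).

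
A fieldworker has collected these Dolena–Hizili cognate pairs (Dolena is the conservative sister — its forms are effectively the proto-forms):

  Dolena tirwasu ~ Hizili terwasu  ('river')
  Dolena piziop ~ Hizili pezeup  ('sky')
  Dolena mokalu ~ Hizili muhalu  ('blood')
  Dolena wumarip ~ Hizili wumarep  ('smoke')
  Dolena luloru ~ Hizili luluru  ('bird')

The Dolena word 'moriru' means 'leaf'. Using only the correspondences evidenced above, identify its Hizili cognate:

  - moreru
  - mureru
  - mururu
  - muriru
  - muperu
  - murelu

mureru

luloru ~ luluru — Dolena o corresponds to Hizili u after a consonant, before r.
tirwasu ~ terwasu — Dolena i corresponds to Hizili e after a consonant, before r.
Applying these to Dolena 'moriru':
  moriru → muriru   (o→u after a consonant, before r)
  muriru → mureru   (i→e after a consonant, before r)
So the Hizili cognate is 'mureru'.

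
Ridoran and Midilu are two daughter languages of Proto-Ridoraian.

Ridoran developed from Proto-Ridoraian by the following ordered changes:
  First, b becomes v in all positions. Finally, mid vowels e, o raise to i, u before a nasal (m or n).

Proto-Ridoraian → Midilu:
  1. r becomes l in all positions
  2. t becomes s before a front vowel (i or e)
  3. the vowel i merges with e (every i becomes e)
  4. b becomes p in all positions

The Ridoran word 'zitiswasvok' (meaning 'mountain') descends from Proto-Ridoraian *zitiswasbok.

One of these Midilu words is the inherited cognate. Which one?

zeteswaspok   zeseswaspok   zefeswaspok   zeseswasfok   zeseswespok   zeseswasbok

zeseswaspok

Midilu: *zitiswasbok > zisiswasbok > zeseswasbok > zeseswaspok  (by palatalisation, vowel merger, unconditioned shift)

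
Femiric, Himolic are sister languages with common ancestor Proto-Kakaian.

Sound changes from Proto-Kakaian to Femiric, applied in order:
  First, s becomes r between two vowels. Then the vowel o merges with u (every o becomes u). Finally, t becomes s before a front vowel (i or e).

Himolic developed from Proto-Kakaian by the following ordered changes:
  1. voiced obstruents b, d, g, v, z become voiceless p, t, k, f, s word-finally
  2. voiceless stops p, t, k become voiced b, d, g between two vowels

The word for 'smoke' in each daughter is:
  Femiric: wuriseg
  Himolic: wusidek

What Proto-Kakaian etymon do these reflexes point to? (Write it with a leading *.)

*wusiteg

Position 7: Femiric has g, Himolic has k. Femiric preserves g here (none of its changes turn any other segment into g), so the proto-segment is *g.
Position 5: Femiric has s, Himolic has d. Taking the neighbouring segments as reconstructed: Femiric s can only go back to *t; Himolic d could go back to *t or *d — the one source consistent with every daughter is *t.
Position 3: Femiric has r, Himolic has s. Taking the neighbouring segments as reconstructed: Femiric r could go back to *s or *r; Himolic s can only go back to *s — the one source consistent with every daughter is *s.
This points to *wusiteg. Verify forward in each daughter:
Femiric: *wusiteg
  wusiteg → wuriteg   [rhotacism]
  wuriteg (rule 2 does not apply)
  wuriteg → wuriseg   [palatalisation]
  giving Femiric wuriseg.
Himolic: start from *wusiteg.
  rule 1 (final devoicing): wusiteg → wusitek
  rule 2 (intervocalic voicing): wusitek → wusidek
  ⇒ Himolic wusidek
*wusiteg is the unique common source.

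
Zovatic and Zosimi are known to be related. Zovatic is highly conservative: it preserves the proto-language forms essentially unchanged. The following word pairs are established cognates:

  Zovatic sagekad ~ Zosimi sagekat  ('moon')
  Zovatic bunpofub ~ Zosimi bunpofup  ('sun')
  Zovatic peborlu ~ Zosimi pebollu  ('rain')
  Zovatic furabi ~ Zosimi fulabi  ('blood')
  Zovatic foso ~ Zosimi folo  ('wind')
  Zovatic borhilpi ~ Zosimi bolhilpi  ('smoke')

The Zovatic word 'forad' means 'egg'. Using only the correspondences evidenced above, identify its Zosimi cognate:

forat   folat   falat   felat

folat

furabi ~ fulabi — Zovatic r corresponds to Zosimi l between vowels (before a back vowel).
sagekad ~ sagekat — Zovatic d corresponds to Zosimi t word-finally.
Applying these to Zovatic 'forad':
  forad → folad   (r→l between vowels (before a back vowel))
  folad → folat   (d→t word-finally)
So the Zosimi cognate is 'folat'.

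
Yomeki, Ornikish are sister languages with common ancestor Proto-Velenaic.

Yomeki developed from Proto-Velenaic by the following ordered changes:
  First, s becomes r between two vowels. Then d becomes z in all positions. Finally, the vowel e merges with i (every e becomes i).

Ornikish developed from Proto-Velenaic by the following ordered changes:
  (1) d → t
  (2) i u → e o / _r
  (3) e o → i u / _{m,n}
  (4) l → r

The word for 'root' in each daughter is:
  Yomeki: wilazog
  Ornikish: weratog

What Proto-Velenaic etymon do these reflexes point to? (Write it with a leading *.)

Position 3: Yomeki has l, Ornikish has r. Yomeki preserves l here (none of its changes turn any other segment into l), so the proto-segment is *l.
Position 5: Yomeki has z, Ornikish has t. Taking the neighbouring segments as reconstructed: Yomeki z could go back to *d or *z; Ornikish t could go back to *t or *d — the one source consistent with every daughter is *d.
Position 2: Yomeki has i, Ornikish has e. Taking the neighbouring segments as reconstructed: Yomeki i could go back to *e or *i; Ornikish e can only go back to *e — the one source consistent with every daughter is *e.
Verify the candidate proto-form against each daughter:
Yomeki: *weladog > welazog > wilazog  (by unconditioned shift, vowel merger)
Ornikish: *weladog > welatog > weratog  (by unconditioned shift, unconditioned shift)
Only *weladog yields all of Yomeki wilazog, Ornikish weratog.

*weladog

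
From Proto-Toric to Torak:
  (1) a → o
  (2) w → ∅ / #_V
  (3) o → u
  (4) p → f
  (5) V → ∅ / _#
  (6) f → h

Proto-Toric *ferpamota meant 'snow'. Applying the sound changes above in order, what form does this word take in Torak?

herhumut

Torak: start from *ferpamota.
  rule 1 (vowel merger): ferpamota → ferpomoto
  rule 2: no change — ferpomoto
  rule 3 (vowel merger): ferpomoto → ferpumutu
  rule 4 (unconditioned shift): ferpumutu → ferfumutu
  rule 5 (apocope): ferfumutu → ferfumut
  rule 6 (unconditioned shift): ferfumut → herhumut
  ⇒ Torak herhumut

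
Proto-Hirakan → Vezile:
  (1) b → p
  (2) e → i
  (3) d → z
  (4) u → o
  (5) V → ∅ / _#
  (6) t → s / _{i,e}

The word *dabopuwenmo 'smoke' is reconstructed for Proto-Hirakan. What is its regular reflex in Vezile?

Vezile: start from *dabopuwenmo.
  rule 1 (unconditioned shift): dabopuwenmo → dapopuwenmo
  rule 2 (vowel merger): dapopuwenmo → dapopuwinmo
  rule 3 (unconditioned shift): dapopuwinmo → zapopuwinmo
  rule 4 (vowel merger): zapopuwinmo → zapopowinmo
  rule 5 (apocope): zapopowinmo → zapopowinm
  rule 6: no change — zapopowinm
  ⇒ Vezile zapopowinm

zapopowinm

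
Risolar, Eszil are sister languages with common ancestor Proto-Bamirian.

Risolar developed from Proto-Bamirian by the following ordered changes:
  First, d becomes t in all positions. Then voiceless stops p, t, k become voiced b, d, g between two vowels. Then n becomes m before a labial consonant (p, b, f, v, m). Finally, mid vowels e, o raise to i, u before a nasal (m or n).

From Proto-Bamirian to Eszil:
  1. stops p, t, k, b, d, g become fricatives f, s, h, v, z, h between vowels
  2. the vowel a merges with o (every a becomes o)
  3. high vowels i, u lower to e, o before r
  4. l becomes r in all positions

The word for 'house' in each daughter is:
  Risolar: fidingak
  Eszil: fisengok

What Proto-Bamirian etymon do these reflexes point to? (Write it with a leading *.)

*fitengak

Position 3: Risolar has d, Eszil has s. Taking the neighbouring segments as reconstructed: Risolar d could go back to *t or *d; Eszil s could go back to *t or *s — the one source consistent with every daughter is *t.
Position 4: Risolar has i, Eszil has e. Taking the neighbouring segments as reconstructed: Risolar i could go back to *e or *i; Eszil e can only go back to *e — the one source consistent with every daughter is *e.
Position 7: Risolar has a, Eszil has o. Risolar preserves a here (none of its changes turn any other segment into a), so the proto-segment is *a.
The remaining positions agree across the daughters. Check the candidate against every language:
Risolar: *fitengak
  fitengak (rule 1 does not apply)
  fitengak → fidengak   [intervocalic voicing]
  fidengak (rule 3 does not apply)
  fidengak → fidingak   [pre-nasal raising]
  giving Risolar fidingak.
Eszil: *fitengak > fisengak > fisengok  (by intervocalic lenition, vowel merger)
Only *fitengak yields all of Risolar fidingak, Eszil fisengok.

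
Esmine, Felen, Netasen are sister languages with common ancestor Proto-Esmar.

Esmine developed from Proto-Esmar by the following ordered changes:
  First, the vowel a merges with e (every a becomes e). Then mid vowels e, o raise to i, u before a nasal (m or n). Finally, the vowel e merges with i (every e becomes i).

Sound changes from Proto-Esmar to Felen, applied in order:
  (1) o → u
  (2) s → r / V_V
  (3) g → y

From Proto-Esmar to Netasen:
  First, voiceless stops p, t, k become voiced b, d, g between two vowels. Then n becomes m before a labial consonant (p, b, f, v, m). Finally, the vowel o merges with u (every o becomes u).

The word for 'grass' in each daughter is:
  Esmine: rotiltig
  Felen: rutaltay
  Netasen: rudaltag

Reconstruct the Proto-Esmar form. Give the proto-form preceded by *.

Position 2: Esmine has o, Felen has u, Netasen has u. Esmine preserves o here (none of its changes turn any other segment into o), so the proto-segment is *o.
Position 8: Esmine has g, Felen has y, Netasen has g. Esmine preserves g here (none of its changes turn any other segment into g), so the proto-segment is *g.
Position 3: Esmine has t, Felen has t, Netasen has d. Esmine preserves t here (none of its changes turn any other segment into t), so the proto-segment is *t.
Continuing position by position gives *rotaltag; check it forward:
Esmine: start from *rotaltag.
  rule 1 (vowel merger): rotaltag → rotelteg
  rule 2: no change — rotelteg
  rule 3 (vowel merger): rotelteg → rotiltig
  ⇒ Esmine rotiltig
Felen: start from *rotaltag.
  rule 1 (vowel merger): rotaltag → rutaltag
  rule 2: no change — rutaltag
  rule 3 (unconditioned shift): rutaltag → rutaltay
  ⇒ Felen rutaltay
Netasen: *rotaltag
  rotaltag → rodaltag   [intervocalic voicing]
  rodaltag (rule 2 does not apply)
  rodaltag → rudaltag   [vowel merger]
  giving Netasen rudaltag.
*rotaltag is the unique common source.

*rotaltag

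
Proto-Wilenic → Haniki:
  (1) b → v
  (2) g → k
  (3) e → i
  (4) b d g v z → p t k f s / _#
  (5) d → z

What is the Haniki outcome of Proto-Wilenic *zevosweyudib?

Haniki: *zevosweyudib > zevosweyudiv > zivoswiyudiv > zivoswiyudif > zivoswiyuzif  (by unconditioned shift, vowel merger, final devoicing, unconditioned shift)

zivoswiyuzif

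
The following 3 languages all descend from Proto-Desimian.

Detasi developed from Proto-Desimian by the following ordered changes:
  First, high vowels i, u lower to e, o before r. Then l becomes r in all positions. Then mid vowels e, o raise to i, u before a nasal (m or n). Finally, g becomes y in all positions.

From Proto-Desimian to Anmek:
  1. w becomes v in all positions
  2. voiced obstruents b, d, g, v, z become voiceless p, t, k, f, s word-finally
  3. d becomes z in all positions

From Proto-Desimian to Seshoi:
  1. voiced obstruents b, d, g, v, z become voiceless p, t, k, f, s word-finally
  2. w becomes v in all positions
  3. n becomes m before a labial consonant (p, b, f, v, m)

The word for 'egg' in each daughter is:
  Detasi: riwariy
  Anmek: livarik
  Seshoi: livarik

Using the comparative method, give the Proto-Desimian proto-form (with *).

*liwarig

Position 3: Detasi has w, Anmek has v, Seshoi has v. Detasi preserves w here (none of its changes turn any other segment into w), so the proto-segment is *w.
Position 7: Detasi has y, Anmek has k, Seshoi has k. Taking the neighbouring segments as reconstructed: Detasi y could go back to *g or *y; Anmek k could go back to *k or *g; Seshoi k could go back to *k or *g — the one source consistent with every daughter is *g.
Position 1: Detasi has r, Anmek has l, Seshoi has l. Anmek preserves l here (none of its changes turn any other segment into l), so the proto-segment is *l.
The remaining positions agree across the daughters. Check the candidate against every language:
Detasi: start from *liwarig.
  rule 1: no change — liwarig
  rule 2 (unconditioned shift): liwarig → riwarig
  rule 3: no change — riwarig
  rule 4 (unconditioned shift): riwarig → riwariy
  ⇒ Detasi riwariy
Anmek: *liwarig > livarig > livarik  (by unconditioned shift, final devoicing)
Seshoi: *liwarig
  liwarig → liwarik   [final devoicing]
  liwarik → livarik   [unconditioned shift]
  livarik (rule 3 does not apply)
  giving Seshoi livarik.
*liwarig is the unique common source.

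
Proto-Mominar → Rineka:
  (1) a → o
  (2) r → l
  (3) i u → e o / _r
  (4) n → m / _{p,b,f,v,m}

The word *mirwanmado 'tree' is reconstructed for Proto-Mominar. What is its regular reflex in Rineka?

milwommodo

Rineka: start from *mirwanmado.
  rule 1 (vowel merger): mirwanmado → mirwonmodo
  rule 2 (unconditioned shift): mirwonmodo → milwonmodo
  rule 3: no change — milwonmodo
  rule 4 (nasal place assimilation): milwonmodo → milwommodo
  ⇒ Rineka milwommodo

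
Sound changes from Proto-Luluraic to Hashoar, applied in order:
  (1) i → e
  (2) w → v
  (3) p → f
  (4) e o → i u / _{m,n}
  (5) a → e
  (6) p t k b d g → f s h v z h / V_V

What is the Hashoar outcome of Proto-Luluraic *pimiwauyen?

fimeveuyin

Hashoar: start from *pimiwauyen.
  rule 1 (vowel merger): pimiwauyen → pemewauyen
  rule 2 (unconditioned shift): pemewauyen → pemevauyen
  rule 3 (unconditioned shift): pemevauyen → femevauyen
  rule 4 (pre-nasal raising): femevauyen → fimevauyin
  rule 5 (vowel merger): fimevauyin → fimeveuyin
  rule 6: no change — fimeveuyin
  ⇒ Hashoar fimeveuyin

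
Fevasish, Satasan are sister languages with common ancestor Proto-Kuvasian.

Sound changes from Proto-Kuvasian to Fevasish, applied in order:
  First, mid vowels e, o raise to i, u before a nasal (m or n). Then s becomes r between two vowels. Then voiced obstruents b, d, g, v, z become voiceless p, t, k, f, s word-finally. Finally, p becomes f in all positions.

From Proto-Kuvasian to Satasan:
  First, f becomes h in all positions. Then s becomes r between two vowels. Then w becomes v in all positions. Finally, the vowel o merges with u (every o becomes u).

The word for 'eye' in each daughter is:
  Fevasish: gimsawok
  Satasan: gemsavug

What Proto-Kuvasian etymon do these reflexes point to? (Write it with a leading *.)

*gemsawog

Position 8: Fevasish has k, Satasan has g. Satasan preserves g here (none of its changes turn any other segment into g), so the proto-segment is *g.
Position 6: Fevasish has w, Satasan has v. Fevasish preserves w here (none of its changes turn any other segment into w), so the proto-segment is *w.
Position 2: Fevasish has i, Satasan has e. Satasan preserves e here (none of its changes turn any other segment into e), so the proto-segment is *e.
Continuing position by position gives *gemsawog; check it forward:
Fevasish: start from *gemsawog.
  rule 1 (pre-nasal raising): gemsawog → gimsawog
  rule 2: no change — gimsawog
  rule 3 (final devoicing): gimsawog → gimsawok
  rule 4: no change — gimsawok
  ⇒ Fevasish gimsawok
Satasan: *gemsawog > gemsavog > gemsavug  (by unconditioned shift, vowel merger)
Only *gemsawog yields all of Fevasish gimsawok, Satasan gemsavug.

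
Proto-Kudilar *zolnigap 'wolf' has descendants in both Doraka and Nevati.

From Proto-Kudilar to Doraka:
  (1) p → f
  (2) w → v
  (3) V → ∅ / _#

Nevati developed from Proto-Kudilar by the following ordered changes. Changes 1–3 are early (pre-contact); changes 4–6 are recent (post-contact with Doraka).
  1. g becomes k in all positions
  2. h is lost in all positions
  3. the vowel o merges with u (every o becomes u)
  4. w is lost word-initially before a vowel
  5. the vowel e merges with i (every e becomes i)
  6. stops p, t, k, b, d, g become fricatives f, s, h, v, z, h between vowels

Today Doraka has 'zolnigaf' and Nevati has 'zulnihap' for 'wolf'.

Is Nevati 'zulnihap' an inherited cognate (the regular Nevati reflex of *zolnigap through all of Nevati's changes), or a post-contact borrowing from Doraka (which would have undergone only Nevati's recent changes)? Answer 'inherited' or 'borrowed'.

If inherited, *zolnigap would pass through all of Nevati's changes:
Nevati: *zolnigap
  zolnigap → zolnikap   [unconditioned shift]
  zolnikap (rule 2 does not apply)
  zolnikap → zulnikap   [vowel merger]
  zulnikap (rule 4 does not apply)
  zulnikap (rule 5 does not apply)
  zulnikap → zulnihap   [intervocalic lenition]
  giving Nevati zulnihap.
If borrowed from Doraka 'zolnigaf' after the early changes, it would undergo only the recent ones:
  rule 4 (glide loss): no change (zolnigaf)
  rule 5 (vowel merger): no change (zolnigaf)
  rule 6 (intervocalic lenition): zolnigaf → zolnihaf
  ⇒ as a loan: zolnihaf
Nevati 'zulnihap' matches the inherited outcome exactly, so it is an inherited cognate, not a loan.

inherited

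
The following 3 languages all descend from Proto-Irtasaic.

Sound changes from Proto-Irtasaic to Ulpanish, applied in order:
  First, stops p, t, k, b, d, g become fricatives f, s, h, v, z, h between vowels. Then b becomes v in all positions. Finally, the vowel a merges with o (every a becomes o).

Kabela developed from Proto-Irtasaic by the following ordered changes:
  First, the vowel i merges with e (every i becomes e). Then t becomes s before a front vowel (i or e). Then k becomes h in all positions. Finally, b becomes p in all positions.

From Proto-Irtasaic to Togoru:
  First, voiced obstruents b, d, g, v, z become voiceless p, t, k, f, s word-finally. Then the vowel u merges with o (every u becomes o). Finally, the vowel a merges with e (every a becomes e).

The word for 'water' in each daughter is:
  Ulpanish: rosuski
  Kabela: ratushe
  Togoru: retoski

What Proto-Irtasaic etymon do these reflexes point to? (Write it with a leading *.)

*ratuski

Position 7: Ulpanish has i, Kabela has e, Togoru has i. Ulpanish preserves i here (none of its changes turn any other segment into i), so the proto-segment is *i.
Position 2: Ulpanish has o, Kabela has a, Togoru has e. Kabela preserves a here (none of its changes turn any other segment into a), so the proto-segment is *a.
Continuing position by position gives *ratuski; check it forward:
Ulpanish: *ratuski > rasuski > rosuski  (by intervocalic lenition, vowel merger)
Kabela: *ratuski > ratuske > ratushe  (by vowel merger, unconditioned shift)
Togoru: *ratuski > ratoski > retoski  (by vowel merger, vowel merger)
Only *ratuski yields all of Ulpanish rosuski, Kabela ratushe, Togoru retoski.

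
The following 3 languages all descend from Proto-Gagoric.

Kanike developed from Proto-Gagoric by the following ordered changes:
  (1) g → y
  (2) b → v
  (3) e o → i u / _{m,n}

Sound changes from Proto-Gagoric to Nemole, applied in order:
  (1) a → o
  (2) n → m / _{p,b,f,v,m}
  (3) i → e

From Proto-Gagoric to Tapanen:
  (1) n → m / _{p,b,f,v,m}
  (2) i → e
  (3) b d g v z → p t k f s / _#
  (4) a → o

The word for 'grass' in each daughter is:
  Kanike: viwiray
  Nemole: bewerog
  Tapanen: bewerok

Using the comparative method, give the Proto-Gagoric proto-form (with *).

Position 1: Kanike has v, Nemole has b, Tapanen has b. Nemole preserves b here (none of its changes turn any other segment into b), so the proto-segment is *b.
Position 7: Kanike has y, Nemole has g, Tapanen has k. Nemole preserves g here (none of its changes turn any other segment into g), so the proto-segment is *g.
Verify the candidate proto-form against each daughter:
Kanike: *biwirag > biwiray > viwiray  (by unconditioned shift, unconditioned shift)
Nemole: *biwirag > biwirog > bewerog  (by vowel merger, vowel merger)
Tapanen: *biwirag > bewerag > bewerak > bewerok  (by vowel merger, final devoicing, vowel merger)
No other proto-form is consistent with every reflex, so the reconstruction is *biwirag.

*biwirag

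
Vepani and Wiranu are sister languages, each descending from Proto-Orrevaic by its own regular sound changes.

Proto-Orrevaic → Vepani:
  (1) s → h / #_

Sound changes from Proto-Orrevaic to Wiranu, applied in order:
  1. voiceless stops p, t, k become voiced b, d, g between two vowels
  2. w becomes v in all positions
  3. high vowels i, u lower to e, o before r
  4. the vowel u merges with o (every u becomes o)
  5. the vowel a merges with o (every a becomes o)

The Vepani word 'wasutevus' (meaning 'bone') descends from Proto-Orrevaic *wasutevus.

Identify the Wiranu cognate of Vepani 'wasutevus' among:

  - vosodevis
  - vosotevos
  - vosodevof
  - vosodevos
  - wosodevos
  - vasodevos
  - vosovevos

vosodevos

Wiranu: *wasutevus > wasudevus > vasudevus > vasodevos > vosodevos  (by intervocalic voicing, unconditioned shift, vowel merger, vowel merger)
Only 'vosodevos' matches the regular Wiranu development of *wasutevus.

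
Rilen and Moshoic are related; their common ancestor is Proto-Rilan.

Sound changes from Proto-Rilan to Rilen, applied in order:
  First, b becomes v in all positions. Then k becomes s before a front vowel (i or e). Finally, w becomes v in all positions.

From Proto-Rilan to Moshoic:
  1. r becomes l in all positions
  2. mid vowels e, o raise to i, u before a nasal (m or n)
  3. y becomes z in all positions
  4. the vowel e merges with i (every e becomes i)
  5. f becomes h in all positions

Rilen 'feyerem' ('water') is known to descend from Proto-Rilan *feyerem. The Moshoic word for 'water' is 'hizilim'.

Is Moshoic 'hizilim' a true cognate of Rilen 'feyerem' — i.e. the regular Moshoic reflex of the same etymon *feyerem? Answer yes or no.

yes

Derive the expected Moshoic reflex of *feyerem:
Moshoic: *feyerem > feyelem > feyelim > fezelim > fizilim > hizilim  (by unconditioned shift, pre-nasal raising, unconditioned shift, vowel merger, unconditioned shift)
Moshoic 'hizilim' matches the regular reflex exactly, so the pair is cognate.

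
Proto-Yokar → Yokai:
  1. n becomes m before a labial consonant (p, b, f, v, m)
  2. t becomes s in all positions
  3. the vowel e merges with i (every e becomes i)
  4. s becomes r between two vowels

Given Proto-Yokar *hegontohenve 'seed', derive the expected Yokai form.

Yokai: start from *hegontohenve.
  rule 1 (nasal place assimilation): hegontohenve → hegontohemve
  rule 2 (unconditioned shift): hegontohemve → hegonsohemve
  rule 3 (vowel merger): hegonsohemve → higonsohimvi
  rule 4: no change — higonsohimvi
  ⇒ Yokai higonsohimvi

higonsohimvi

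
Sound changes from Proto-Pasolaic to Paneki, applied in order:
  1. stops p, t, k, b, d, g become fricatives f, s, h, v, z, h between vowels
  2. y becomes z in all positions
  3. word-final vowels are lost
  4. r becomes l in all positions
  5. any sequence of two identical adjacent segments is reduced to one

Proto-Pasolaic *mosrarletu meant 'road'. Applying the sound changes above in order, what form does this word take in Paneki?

Paneki: *mosrarletu > mosrarlesu > mosrarles > moslalles > moslales  (by intervocalic lenition, apocope, unconditioned shift, degemination)

moslales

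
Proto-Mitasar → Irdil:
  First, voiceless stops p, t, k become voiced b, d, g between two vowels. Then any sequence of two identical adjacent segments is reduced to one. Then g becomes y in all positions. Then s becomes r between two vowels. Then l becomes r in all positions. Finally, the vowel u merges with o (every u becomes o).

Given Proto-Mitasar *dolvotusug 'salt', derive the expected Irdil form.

dorvodoroy

Irdil: *dolvotusug > dolvodusug > dolvodusuy > dolvoduruy > dorvoduruy > dorvodoroy  (by intervocalic voicing, unconditioned shift, rhotacism, unconditioned shift, vowel merger)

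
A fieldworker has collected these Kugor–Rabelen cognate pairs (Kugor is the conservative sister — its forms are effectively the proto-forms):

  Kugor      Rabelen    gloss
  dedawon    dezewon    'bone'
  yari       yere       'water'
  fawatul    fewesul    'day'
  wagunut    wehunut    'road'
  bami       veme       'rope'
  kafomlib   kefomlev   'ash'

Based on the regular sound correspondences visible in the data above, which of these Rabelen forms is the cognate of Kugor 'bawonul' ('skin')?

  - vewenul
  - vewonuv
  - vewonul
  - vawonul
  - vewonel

bami ~ veme — Kugor b corresponds to Rabelen v word-initially before a back vowel.
dedawon ~ dezewon, fawatul ~ fewesul — Kugor a corresponds to Rabelen e after a consonant, before a consonant other than r, m, n, p, b, f, v.
Applying these to Kugor 'bawonul':
  bawonul → vawonul   (b→v word-initially before a back vowel)
  vawonul → vewonul   (a→e after a consonant, before a consonant other than r, m, n, p, b, f, v)
So the Rabelen cognate is 'vewonul'.

vewonul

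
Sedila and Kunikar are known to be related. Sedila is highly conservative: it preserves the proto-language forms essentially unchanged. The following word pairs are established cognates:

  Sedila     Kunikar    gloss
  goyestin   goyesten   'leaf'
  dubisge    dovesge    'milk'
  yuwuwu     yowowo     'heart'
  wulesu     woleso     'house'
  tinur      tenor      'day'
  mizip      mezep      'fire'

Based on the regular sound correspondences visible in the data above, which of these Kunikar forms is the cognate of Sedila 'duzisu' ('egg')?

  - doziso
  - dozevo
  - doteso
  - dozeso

yuwuwu ~ yowowo, wulesu ~ woleso — Sedila u corresponds to Kunikar o after a consonant, before a consonant other than r, m, n, p, b, f, v.
dubisge ~ dovesge, mizip ~ mezep — Sedila i corresponds to Kunikar e after a consonant, before a consonant other than r, m, n, p, b, f, v.
yuwuwu ~ yowowo, wulesu ~ woleso — Sedila u corresponds to Kunikar o word-finally.
Applying these to Sedila 'duzisu':
  duzisu → dozisu   (u→o after a consonant, before a consonant other than r, m, n, p, b, f, v)
  dozisu → dozesu   (i→e after a consonant, before a consonant other than r, m, n, p, b, f, v)
  dozesu → dozeso   (u→o word-finally)
So the Kunikar cognate is 'dozeso'.

dozeso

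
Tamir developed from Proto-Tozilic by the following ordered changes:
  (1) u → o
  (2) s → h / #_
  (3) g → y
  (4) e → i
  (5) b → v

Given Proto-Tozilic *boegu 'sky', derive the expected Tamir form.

Tamir: *boegu
  boegu → boego   [vowel merger]
  boego (rule 2 does not apply)
  boego → boeyo   [unconditioned shift]
  boeyo → boiyo   [vowel merger]
  boiyo → voiyo   [unconditioned shift]
  giving Tamir voiyo.

voiyo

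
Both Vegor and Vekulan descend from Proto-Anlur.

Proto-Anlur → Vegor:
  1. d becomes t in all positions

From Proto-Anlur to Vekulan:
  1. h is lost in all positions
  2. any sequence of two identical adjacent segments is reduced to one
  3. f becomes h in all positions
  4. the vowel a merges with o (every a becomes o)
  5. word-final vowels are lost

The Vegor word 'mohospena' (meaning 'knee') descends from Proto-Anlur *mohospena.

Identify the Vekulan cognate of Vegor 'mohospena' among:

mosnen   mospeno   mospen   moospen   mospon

mospen

Vekulan: *mohospena > moospena > mospena > mospeno > mospen  (by h-loss, degemination, vowel merger, apocope)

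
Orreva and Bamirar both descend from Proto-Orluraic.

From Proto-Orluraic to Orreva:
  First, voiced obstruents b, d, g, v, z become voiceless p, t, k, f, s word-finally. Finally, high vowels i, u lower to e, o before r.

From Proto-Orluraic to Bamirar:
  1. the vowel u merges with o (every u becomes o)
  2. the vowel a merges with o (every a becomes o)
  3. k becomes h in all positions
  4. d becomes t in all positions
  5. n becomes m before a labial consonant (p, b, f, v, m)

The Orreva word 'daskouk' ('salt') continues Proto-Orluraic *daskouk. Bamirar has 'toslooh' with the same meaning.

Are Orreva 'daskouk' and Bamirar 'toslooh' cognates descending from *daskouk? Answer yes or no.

no

Derive the expected Bamirar reflex of *daskouk:
Bamirar: *daskouk
  daskouk → daskook   [vowel merger]
  daskook → doskook   [vowel merger]
  doskook → doshooh   [unconditioned shift]
  doshooh → toshooh   [unconditioned shift]
  toshooh (rule 5 does not apply)
  giving Bamirar toshooh.
The regular Bamirar reflex would be 'toshooh', but the attested form is 'toslooh'. The correspondence is irregular, so they are not cognates (the Bamirar form has a different source).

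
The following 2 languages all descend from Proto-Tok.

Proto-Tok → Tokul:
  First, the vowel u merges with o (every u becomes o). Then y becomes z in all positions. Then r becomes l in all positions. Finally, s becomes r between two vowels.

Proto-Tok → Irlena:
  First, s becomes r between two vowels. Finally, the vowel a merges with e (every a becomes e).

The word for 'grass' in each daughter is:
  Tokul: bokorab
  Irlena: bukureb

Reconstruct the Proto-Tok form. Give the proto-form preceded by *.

*bukusab

Position 2: Tokul has o, Irlena has u. Irlena preserves u here (none of its changes turn any other segment into u), so the proto-segment is *u.
Position 4: Tokul has o, Irlena has u. Irlena preserves u here (none of its changes turn any other segment into u), so the proto-segment is *u.
Position 6: Tokul has a, Irlena has e. Tokul preserves a here (none of its changes turn any other segment into a), so the proto-segment is *a.
Verify the candidate proto-form against each daughter:
Tokul: *bukusab > bokosab > bokorab  (by vowel merger, rhotacism)
Irlena: *bukusab
  bukusab → bukurab   [rhotacism]
  bukurab → bukureb   [vowel merger]
  giving Irlena bukureb.
Only *bukusab yields all of Tokul bokorab, Irlena bukureb.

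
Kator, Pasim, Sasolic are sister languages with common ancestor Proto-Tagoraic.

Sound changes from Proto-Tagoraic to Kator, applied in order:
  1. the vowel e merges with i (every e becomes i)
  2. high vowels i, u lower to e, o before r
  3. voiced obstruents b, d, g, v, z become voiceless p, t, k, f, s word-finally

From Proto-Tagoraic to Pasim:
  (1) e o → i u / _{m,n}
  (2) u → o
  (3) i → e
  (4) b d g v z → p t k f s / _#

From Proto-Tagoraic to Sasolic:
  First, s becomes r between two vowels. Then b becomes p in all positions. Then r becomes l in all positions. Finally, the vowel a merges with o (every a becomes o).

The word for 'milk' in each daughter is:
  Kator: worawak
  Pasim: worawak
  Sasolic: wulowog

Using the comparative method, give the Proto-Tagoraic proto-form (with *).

*wurawag

Position 7: Kator has k, Pasim has k, Sasolic has g. Sasolic preserves g here (none of its changes turn any other segment into g), so the proto-segment is *g.
Position 6: Kator has a, Pasim has a, Sasolic has o. Kator preserves a here (none of its changes turn any other segment into a), so the proto-segment is *a.
This points to *wurawag. Verify forward in each daughter:
Kator: start from *wurawag.
  rule 1: no change — wurawag
  rule 2 (pre-rhotic lowering): wurawag → worawag
  rule 3 (final devoicing): worawag → worawak
  ⇒ Kator worawak
Pasim: *wurawag
  wurawag (rule 1 does not apply)
  wurawag → worawag   [vowel merger]
  worawag (rule 3 does not apply)
  worawag → worawak   [final devoicing]
  giving Pasim worawak.
Sasolic: *wurawag > wulawag > wulowog  (by unconditioned shift, vowel merger)
*wurawag is the unique common source.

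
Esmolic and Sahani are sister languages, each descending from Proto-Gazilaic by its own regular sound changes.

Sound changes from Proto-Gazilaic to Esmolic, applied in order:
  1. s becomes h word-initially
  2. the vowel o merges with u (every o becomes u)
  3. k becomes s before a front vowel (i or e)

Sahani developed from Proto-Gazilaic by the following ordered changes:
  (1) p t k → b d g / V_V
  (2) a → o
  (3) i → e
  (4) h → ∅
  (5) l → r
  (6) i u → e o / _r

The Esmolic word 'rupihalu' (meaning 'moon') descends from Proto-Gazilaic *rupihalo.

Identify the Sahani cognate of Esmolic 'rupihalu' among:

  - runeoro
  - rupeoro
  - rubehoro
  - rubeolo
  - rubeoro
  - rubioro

rubeoro

Sahani: *rupihalo
  rupihalo → rubihalo   [intervocalic voicing]
  rubihalo → rubiholo   [vowel merger]
  rubiholo → rubeholo   [vowel merger]
  rubeholo → rubeolo   [h-loss]
  rubeolo → rubeoro   [unconditioned shift]
  rubeoro (rule 6 does not apply)
  giving Sahani rubeoro.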